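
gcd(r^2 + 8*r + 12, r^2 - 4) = r + 2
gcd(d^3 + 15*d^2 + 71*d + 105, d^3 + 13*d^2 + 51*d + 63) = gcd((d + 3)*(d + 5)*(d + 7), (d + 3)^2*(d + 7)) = d^2 + 10*d + 21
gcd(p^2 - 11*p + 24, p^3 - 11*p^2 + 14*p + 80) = p - 8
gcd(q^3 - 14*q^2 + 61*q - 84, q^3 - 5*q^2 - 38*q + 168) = q^2 - 11*q + 28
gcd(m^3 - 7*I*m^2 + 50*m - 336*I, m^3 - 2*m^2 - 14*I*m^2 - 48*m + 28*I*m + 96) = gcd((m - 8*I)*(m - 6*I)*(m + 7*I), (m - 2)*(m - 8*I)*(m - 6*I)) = m^2 - 14*I*m - 48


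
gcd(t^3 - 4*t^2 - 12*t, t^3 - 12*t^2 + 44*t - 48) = t - 6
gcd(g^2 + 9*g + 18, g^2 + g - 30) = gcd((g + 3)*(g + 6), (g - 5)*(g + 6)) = g + 6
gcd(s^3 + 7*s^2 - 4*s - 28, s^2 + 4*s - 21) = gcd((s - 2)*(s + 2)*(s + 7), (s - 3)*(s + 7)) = s + 7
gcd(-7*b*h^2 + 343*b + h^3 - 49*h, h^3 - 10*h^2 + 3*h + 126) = h - 7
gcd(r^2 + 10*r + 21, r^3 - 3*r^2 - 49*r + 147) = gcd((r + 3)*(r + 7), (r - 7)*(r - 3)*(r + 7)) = r + 7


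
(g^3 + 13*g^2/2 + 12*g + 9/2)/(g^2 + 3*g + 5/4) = 2*(g^2 + 6*g + 9)/(2*g + 5)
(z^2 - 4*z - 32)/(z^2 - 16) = (z - 8)/(z - 4)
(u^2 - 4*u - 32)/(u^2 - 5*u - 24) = (u + 4)/(u + 3)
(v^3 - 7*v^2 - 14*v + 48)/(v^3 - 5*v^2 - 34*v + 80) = (v + 3)/(v + 5)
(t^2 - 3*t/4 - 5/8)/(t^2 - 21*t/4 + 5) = (t + 1/2)/(t - 4)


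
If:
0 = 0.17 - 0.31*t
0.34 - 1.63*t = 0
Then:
No Solution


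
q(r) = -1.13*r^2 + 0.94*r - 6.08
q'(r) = 0.94 - 2.26*r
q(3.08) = -13.90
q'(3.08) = -6.02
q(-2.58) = -16.03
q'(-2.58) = 6.77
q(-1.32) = -9.29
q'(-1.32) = 3.92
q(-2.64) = -16.44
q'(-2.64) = 6.91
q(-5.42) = -44.37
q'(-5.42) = 13.19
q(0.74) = -6.00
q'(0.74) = -0.73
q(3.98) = -20.24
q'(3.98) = -8.05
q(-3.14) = -20.17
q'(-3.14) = 8.04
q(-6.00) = -52.40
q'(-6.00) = 14.50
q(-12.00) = -180.08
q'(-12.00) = 28.06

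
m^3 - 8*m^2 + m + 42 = (m - 7)*(m - 3)*(m + 2)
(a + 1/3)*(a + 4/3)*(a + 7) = a^3 + 26*a^2/3 + 109*a/9 + 28/9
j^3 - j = j*(j - 1)*(j + 1)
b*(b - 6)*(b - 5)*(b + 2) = b^4 - 9*b^3 + 8*b^2 + 60*b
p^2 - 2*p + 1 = (p - 1)^2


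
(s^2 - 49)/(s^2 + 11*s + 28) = (s - 7)/(s + 4)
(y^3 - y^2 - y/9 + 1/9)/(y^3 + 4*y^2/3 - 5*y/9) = (3*y^2 - 2*y - 1)/(y*(3*y + 5))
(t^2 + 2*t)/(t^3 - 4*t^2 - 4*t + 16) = t/(t^2 - 6*t + 8)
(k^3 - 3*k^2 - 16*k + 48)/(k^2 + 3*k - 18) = (k^2 - 16)/(k + 6)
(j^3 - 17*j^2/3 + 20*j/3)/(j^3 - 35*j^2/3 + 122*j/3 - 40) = j/(j - 6)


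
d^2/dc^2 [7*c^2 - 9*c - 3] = 14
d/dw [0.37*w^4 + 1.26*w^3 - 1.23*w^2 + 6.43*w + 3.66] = 1.48*w^3 + 3.78*w^2 - 2.46*w + 6.43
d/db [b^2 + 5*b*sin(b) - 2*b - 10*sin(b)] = 5*b*cos(b) + 2*b + 5*sin(b) - 10*cos(b) - 2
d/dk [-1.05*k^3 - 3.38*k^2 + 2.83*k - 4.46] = -3.15*k^2 - 6.76*k + 2.83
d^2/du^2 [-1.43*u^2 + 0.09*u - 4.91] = -2.86000000000000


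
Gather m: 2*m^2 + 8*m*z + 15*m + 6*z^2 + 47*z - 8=2*m^2 + m*(8*z + 15) + 6*z^2 + 47*z - 8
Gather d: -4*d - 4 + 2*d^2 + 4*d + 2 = 2*d^2 - 2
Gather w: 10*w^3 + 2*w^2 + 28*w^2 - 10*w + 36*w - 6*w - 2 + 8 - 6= 10*w^3 + 30*w^2 + 20*w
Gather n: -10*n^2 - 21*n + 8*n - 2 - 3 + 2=-10*n^2 - 13*n - 3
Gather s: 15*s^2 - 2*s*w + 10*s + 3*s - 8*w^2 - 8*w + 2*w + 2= 15*s^2 + s*(13 - 2*w) - 8*w^2 - 6*w + 2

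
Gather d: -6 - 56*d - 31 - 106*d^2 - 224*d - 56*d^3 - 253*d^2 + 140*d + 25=-56*d^3 - 359*d^2 - 140*d - 12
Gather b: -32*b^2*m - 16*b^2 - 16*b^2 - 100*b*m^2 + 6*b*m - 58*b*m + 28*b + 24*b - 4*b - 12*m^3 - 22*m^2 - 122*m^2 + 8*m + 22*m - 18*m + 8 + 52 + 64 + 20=b^2*(-32*m - 32) + b*(-100*m^2 - 52*m + 48) - 12*m^3 - 144*m^2 + 12*m + 144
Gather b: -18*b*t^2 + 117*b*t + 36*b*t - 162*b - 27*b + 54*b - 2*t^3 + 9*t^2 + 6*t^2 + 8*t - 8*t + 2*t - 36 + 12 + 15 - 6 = b*(-18*t^2 + 153*t - 135) - 2*t^3 + 15*t^2 + 2*t - 15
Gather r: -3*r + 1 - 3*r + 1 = 2 - 6*r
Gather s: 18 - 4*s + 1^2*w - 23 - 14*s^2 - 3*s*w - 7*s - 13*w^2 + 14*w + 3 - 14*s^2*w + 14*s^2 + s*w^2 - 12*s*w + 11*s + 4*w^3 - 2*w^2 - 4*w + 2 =-14*s^2*w + s*(w^2 - 15*w) + 4*w^3 - 15*w^2 + 11*w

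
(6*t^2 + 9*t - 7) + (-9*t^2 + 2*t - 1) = -3*t^2 + 11*t - 8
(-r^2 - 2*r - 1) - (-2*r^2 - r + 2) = r^2 - r - 3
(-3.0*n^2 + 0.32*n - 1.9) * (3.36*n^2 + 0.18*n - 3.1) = -10.08*n^4 + 0.5352*n^3 + 2.9736*n^2 - 1.334*n + 5.89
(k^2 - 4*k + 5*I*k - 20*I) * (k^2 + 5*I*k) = k^4 - 4*k^3 + 10*I*k^3 - 25*k^2 - 40*I*k^2 + 100*k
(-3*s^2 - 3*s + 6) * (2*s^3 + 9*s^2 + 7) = -6*s^5 - 33*s^4 - 15*s^3 + 33*s^2 - 21*s + 42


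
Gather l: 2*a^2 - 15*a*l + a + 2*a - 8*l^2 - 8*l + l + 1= 2*a^2 + 3*a - 8*l^2 + l*(-15*a - 7) + 1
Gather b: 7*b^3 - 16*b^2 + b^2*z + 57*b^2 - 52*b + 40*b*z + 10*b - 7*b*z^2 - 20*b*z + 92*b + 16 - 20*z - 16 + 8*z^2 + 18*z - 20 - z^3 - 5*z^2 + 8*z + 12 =7*b^3 + b^2*(z + 41) + b*(-7*z^2 + 20*z + 50) - z^3 + 3*z^2 + 6*z - 8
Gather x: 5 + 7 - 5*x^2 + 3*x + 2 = -5*x^2 + 3*x + 14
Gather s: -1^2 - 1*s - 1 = -s - 2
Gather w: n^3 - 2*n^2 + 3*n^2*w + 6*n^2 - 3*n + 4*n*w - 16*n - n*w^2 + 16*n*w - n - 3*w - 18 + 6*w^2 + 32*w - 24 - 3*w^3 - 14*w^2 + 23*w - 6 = n^3 + 4*n^2 - 20*n - 3*w^3 + w^2*(-n - 8) + w*(3*n^2 + 20*n + 52) - 48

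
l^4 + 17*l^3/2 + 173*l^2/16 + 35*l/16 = l*(l + 1/4)*(l + 5/4)*(l + 7)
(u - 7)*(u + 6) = u^2 - u - 42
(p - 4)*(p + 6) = p^2 + 2*p - 24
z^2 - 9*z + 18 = (z - 6)*(z - 3)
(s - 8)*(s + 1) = s^2 - 7*s - 8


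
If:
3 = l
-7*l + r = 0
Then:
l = 3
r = 21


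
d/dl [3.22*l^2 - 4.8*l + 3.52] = 6.44*l - 4.8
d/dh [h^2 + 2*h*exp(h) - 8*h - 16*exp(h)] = 2*h*exp(h) + 2*h - 14*exp(h) - 8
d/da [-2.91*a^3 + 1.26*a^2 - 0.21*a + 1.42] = -8.73*a^2 + 2.52*a - 0.21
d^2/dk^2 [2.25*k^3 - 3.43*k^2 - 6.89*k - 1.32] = 13.5*k - 6.86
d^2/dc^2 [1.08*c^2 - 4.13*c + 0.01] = 2.16000000000000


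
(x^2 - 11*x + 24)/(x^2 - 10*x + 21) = (x - 8)/(x - 7)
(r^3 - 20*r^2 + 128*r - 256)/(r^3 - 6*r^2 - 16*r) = (r^2 - 12*r + 32)/(r*(r + 2))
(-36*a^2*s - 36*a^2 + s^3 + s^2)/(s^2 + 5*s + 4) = (-36*a^2 + s^2)/(s + 4)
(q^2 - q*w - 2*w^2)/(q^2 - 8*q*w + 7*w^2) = (q^2 - q*w - 2*w^2)/(q^2 - 8*q*w + 7*w^2)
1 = 1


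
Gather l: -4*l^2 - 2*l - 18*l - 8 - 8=-4*l^2 - 20*l - 16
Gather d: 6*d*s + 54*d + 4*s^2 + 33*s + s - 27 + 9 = d*(6*s + 54) + 4*s^2 + 34*s - 18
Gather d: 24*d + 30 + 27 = 24*d + 57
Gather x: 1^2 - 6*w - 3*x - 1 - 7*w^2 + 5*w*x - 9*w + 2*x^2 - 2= -7*w^2 - 15*w + 2*x^2 + x*(5*w - 3) - 2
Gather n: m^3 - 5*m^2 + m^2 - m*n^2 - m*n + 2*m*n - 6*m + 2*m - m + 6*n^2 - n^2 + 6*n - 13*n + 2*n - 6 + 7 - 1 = m^3 - 4*m^2 - 5*m + n^2*(5 - m) + n*(m - 5)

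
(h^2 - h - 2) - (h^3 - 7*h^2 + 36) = -h^3 + 8*h^2 - h - 38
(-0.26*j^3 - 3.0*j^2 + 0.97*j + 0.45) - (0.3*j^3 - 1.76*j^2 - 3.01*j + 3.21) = -0.56*j^3 - 1.24*j^2 + 3.98*j - 2.76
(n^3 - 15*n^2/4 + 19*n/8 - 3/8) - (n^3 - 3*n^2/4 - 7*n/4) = -3*n^2 + 33*n/8 - 3/8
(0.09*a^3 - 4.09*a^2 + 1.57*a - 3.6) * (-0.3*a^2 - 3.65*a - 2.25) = -0.027*a^5 + 0.8985*a^4 + 14.255*a^3 + 4.552*a^2 + 9.6075*a + 8.1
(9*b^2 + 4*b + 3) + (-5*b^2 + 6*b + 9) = 4*b^2 + 10*b + 12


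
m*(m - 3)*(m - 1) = m^3 - 4*m^2 + 3*m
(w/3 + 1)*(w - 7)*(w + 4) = w^3/3 - 37*w/3 - 28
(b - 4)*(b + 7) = b^2 + 3*b - 28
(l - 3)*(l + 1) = l^2 - 2*l - 3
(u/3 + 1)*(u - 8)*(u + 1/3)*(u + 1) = u^4/3 - 11*u^3/9 - 91*u^2/9 - 101*u/9 - 8/3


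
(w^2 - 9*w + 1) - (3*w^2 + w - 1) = -2*w^2 - 10*w + 2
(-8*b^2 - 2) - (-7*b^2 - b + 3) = -b^2 + b - 5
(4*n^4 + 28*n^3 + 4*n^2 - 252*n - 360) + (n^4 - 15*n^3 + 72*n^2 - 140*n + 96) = 5*n^4 + 13*n^3 + 76*n^2 - 392*n - 264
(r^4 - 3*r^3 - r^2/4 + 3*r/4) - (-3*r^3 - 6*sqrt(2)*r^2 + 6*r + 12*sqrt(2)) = r^4 - r^2/4 + 6*sqrt(2)*r^2 - 21*r/4 - 12*sqrt(2)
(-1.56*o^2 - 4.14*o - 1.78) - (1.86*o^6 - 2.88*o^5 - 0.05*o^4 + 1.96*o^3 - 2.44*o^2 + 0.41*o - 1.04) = -1.86*o^6 + 2.88*o^5 + 0.05*o^4 - 1.96*o^3 + 0.88*o^2 - 4.55*o - 0.74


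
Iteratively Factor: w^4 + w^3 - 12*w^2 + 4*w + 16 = (w - 2)*(w^3 + 3*w^2 - 6*w - 8) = (w - 2)*(w + 1)*(w^2 + 2*w - 8) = (w - 2)^2*(w + 1)*(w + 4)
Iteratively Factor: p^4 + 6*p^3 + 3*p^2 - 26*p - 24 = (p - 2)*(p^3 + 8*p^2 + 19*p + 12) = (p - 2)*(p + 4)*(p^2 + 4*p + 3) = (p - 2)*(p + 1)*(p + 4)*(p + 3)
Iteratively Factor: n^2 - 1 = (n - 1)*(n + 1)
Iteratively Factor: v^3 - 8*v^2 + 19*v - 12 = (v - 3)*(v^2 - 5*v + 4) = (v - 3)*(v - 1)*(v - 4)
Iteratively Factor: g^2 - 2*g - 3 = (g - 3)*(g + 1)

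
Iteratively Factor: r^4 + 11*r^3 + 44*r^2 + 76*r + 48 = (r + 2)*(r^3 + 9*r^2 + 26*r + 24) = (r + 2)*(r + 4)*(r^2 + 5*r + 6) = (r + 2)*(r + 3)*(r + 4)*(r + 2)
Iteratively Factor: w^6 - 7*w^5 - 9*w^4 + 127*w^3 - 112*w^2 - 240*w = (w - 3)*(w^5 - 4*w^4 - 21*w^3 + 64*w^2 + 80*w) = w*(w - 3)*(w^4 - 4*w^3 - 21*w^2 + 64*w + 80) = w*(w - 3)*(w + 4)*(w^3 - 8*w^2 + 11*w + 20) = w*(w - 4)*(w - 3)*(w + 4)*(w^2 - 4*w - 5) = w*(w - 5)*(w - 4)*(w - 3)*(w + 4)*(w + 1)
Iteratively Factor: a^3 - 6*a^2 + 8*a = (a - 4)*(a^2 - 2*a) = (a - 4)*(a - 2)*(a)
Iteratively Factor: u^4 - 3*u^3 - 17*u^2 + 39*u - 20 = (u + 4)*(u^3 - 7*u^2 + 11*u - 5) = (u - 1)*(u + 4)*(u^2 - 6*u + 5) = (u - 5)*(u - 1)*(u + 4)*(u - 1)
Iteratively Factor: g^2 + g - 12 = (g + 4)*(g - 3)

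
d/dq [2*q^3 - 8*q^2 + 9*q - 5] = 6*q^2 - 16*q + 9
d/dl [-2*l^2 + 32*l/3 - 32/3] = 32/3 - 4*l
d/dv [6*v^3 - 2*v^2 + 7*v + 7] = 18*v^2 - 4*v + 7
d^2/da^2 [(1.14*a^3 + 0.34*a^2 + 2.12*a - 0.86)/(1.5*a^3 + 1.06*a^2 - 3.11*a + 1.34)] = (-2.09520000000001*a^6 + 60.5286*a^5 - 20.9754*a^4 + 14.153228*a^3 - 64.263408*a^2 + 21.596472*a + 4.69786000000001)/(3.375*a^9 + 7.155*a^8 - 15.9363*a^7 - 19.433384*a^6 + 45.824862*a^5 - 2.23245000000001*a^4 - 48.504695*a^3 + 44.59185*a^2 - 16.752948*a + 2.406104)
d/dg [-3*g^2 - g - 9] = -6*g - 1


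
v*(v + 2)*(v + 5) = v^3 + 7*v^2 + 10*v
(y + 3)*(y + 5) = y^2 + 8*y + 15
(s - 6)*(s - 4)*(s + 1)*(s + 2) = s^4 - 7*s^3 - 4*s^2 + 52*s + 48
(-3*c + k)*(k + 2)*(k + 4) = -3*c*k^2 - 18*c*k - 24*c + k^3 + 6*k^2 + 8*k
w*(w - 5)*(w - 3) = w^3 - 8*w^2 + 15*w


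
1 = 1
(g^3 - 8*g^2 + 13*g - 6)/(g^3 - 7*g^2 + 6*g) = (g - 1)/g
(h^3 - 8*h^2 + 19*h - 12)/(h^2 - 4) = (h^3 - 8*h^2 + 19*h - 12)/(h^2 - 4)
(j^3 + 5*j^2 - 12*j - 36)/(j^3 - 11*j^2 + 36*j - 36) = (j^2 + 8*j + 12)/(j^2 - 8*j + 12)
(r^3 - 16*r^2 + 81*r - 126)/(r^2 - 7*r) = r - 9 + 18/r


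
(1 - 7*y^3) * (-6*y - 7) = 42*y^4 + 49*y^3 - 6*y - 7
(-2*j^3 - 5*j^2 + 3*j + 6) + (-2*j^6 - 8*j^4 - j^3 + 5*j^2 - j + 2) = -2*j^6 - 8*j^4 - 3*j^3 + 2*j + 8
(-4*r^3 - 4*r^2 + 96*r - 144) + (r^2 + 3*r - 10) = -4*r^3 - 3*r^2 + 99*r - 154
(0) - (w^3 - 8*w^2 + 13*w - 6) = -w^3 + 8*w^2 - 13*w + 6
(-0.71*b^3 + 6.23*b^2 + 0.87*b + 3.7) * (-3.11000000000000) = 2.2081*b^3 - 19.3753*b^2 - 2.7057*b - 11.507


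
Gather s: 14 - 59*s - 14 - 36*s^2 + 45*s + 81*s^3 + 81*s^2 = 81*s^3 + 45*s^2 - 14*s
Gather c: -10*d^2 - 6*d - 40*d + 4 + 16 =-10*d^2 - 46*d + 20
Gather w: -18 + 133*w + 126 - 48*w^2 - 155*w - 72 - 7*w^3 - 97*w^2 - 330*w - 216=-7*w^3 - 145*w^2 - 352*w - 180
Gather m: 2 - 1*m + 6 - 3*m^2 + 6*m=-3*m^2 + 5*m + 8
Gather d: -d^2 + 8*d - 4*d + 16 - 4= -d^2 + 4*d + 12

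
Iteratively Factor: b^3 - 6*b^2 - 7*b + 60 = (b + 3)*(b^2 - 9*b + 20) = (b - 4)*(b + 3)*(b - 5)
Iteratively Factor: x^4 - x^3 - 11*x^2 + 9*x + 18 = (x + 3)*(x^3 - 4*x^2 + x + 6) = (x - 2)*(x + 3)*(x^2 - 2*x - 3) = (x - 2)*(x + 1)*(x + 3)*(x - 3)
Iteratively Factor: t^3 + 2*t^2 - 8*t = (t - 2)*(t^2 + 4*t) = t*(t - 2)*(t + 4)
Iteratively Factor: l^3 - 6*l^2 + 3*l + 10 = (l - 5)*(l^2 - l - 2) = (l - 5)*(l + 1)*(l - 2)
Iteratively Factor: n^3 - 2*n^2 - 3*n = (n + 1)*(n^2 - 3*n) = n*(n + 1)*(n - 3)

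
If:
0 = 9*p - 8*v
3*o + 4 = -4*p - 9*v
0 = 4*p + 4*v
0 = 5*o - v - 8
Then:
No Solution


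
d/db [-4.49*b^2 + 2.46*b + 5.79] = 2.46 - 8.98*b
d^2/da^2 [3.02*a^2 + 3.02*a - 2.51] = 6.04000000000000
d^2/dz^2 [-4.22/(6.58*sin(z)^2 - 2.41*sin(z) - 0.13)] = (-730.843232*sin(z)^4 + 200.759748*sin(z)^3 + 1057.315514*sin(z)^2 - 400.19737*sin(z) + 56.23994)/(-6.58*sin(z)^2 + 2.41*sin(z) + 0.13)^3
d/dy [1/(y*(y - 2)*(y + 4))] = (-y*(y - 2) - y*(y + 4) - (y - 2)*(y + 4))/(y^2*(y - 2)^2*(y + 4)^2)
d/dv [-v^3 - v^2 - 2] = v*(-3*v - 2)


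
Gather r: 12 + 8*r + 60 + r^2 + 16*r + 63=r^2 + 24*r + 135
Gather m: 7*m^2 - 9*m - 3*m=7*m^2 - 12*m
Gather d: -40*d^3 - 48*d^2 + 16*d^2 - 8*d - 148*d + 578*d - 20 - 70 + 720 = -40*d^3 - 32*d^2 + 422*d + 630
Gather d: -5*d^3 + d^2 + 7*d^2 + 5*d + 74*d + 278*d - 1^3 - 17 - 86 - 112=-5*d^3 + 8*d^2 + 357*d - 216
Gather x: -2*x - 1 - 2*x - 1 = -4*x - 2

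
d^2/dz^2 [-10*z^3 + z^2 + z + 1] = 2 - 60*z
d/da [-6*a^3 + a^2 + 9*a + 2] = -18*a^2 + 2*a + 9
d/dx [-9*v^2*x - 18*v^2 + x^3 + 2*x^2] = -9*v^2 + 3*x^2 + 4*x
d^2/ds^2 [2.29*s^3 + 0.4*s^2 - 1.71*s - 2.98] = 13.74*s + 0.8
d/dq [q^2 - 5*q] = 2*q - 5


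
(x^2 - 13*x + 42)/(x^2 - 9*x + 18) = (x - 7)/(x - 3)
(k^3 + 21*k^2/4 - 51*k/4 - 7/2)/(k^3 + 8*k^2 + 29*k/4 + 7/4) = (4*k^2 - 7*k - 2)/(4*k^2 + 4*k + 1)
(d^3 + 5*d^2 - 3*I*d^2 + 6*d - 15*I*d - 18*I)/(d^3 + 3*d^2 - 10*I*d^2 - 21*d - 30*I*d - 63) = (d + 2)/(d - 7*I)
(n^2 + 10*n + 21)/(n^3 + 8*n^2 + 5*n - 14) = (n + 3)/(n^2 + n - 2)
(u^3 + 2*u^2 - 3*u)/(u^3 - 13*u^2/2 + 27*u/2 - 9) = 2*u*(u^2 + 2*u - 3)/(2*u^3 - 13*u^2 + 27*u - 18)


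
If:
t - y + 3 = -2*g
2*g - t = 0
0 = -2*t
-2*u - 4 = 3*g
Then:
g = 0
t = 0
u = -2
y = 3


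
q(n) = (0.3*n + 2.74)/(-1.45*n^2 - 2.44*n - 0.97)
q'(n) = (0.3*n + 2.74)*(2.9*n + 2.44)/(-1.45*n^2 - 2.44*n - 0.97)^2 + 0.3/(-1.45*n^2 - 2.44*n - 0.97)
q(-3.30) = -0.20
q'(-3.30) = -0.20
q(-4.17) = -0.09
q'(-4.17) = -0.07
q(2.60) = -0.21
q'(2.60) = 0.10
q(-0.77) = 51.11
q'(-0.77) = 221.59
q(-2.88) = -0.31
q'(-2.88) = -0.36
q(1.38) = -0.44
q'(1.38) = 0.36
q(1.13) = -0.55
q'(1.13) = 0.51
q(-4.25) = -0.09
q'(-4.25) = -0.07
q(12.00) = -0.03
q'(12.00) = 0.00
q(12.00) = -0.03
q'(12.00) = 0.00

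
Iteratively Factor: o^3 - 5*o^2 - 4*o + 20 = (o + 2)*(o^2 - 7*o + 10) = (o - 2)*(o + 2)*(o - 5)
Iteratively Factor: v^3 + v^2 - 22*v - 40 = (v - 5)*(v^2 + 6*v + 8) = (v - 5)*(v + 2)*(v + 4)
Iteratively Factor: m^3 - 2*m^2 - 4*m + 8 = (m - 2)*(m^2 - 4) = (m - 2)*(m + 2)*(m - 2)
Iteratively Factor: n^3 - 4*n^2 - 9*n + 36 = (n - 4)*(n^2 - 9) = (n - 4)*(n - 3)*(n + 3)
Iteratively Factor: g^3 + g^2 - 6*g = (g)*(g^2 + g - 6) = g*(g + 3)*(g - 2)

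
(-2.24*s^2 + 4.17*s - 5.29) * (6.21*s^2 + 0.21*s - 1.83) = -13.9104*s^4 + 25.4253*s^3 - 27.876*s^2 - 8.742*s + 9.6807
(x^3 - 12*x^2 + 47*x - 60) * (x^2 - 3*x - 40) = x^5 - 15*x^4 + 43*x^3 + 279*x^2 - 1700*x + 2400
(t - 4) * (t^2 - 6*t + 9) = t^3 - 10*t^2 + 33*t - 36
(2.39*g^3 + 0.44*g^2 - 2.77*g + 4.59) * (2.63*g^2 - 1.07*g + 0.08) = 6.2857*g^5 - 1.4001*g^4 - 7.5647*g^3 + 15.0708*g^2 - 5.1329*g + 0.3672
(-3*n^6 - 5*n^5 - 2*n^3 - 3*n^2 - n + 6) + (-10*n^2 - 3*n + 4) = -3*n^6 - 5*n^5 - 2*n^3 - 13*n^2 - 4*n + 10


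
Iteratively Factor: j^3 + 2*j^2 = (j)*(j^2 + 2*j) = j^2*(j + 2)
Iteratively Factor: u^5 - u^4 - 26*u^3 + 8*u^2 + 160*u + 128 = (u + 4)*(u^4 - 5*u^3 - 6*u^2 + 32*u + 32) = (u - 4)*(u + 4)*(u^3 - u^2 - 10*u - 8) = (u - 4)*(u + 1)*(u + 4)*(u^2 - 2*u - 8) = (u - 4)*(u + 1)*(u + 2)*(u + 4)*(u - 4)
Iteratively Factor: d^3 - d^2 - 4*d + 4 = (d - 2)*(d^2 + d - 2) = (d - 2)*(d + 2)*(d - 1)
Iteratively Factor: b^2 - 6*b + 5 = (b - 1)*(b - 5)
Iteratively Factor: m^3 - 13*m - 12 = (m - 4)*(m^2 + 4*m + 3) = (m - 4)*(m + 1)*(m + 3)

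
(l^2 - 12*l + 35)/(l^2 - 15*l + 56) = (l - 5)/(l - 8)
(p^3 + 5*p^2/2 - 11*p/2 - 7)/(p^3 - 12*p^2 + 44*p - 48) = (2*p^2 + 9*p + 7)/(2*(p^2 - 10*p + 24))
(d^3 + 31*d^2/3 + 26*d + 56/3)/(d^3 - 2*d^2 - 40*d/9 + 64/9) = 3*(3*d^2 + 25*d + 28)/(9*d^2 - 36*d + 32)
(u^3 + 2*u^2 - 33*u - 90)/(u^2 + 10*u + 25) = (u^2 - 3*u - 18)/(u + 5)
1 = 1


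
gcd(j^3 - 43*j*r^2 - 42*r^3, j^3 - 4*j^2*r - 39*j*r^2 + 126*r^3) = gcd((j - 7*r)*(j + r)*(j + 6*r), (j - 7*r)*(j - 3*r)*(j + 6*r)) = -j^2 + j*r + 42*r^2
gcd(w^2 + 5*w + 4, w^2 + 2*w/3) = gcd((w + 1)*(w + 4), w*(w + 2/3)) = 1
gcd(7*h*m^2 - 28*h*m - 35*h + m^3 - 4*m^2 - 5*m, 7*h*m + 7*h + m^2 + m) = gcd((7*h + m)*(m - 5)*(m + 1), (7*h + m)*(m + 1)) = 7*h*m + 7*h + m^2 + m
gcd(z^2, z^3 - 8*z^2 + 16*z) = z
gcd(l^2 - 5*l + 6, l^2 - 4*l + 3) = l - 3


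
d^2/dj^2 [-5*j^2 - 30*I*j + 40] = -10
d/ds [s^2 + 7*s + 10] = 2*s + 7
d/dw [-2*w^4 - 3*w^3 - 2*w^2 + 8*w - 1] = -8*w^3 - 9*w^2 - 4*w + 8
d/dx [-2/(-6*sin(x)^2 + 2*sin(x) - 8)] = (1 - 6*sin(x))*cos(x)/(3*sin(x)^2 - sin(x) + 4)^2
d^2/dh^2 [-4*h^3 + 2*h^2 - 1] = 4 - 24*h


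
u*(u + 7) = u^2 + 7*u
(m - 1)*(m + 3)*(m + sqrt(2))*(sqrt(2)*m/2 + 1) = sqrt(2)*m^4/2 + sqrt(2)*m^3 + 2*m^3 - sqrt(2)*m^2/2 + 4*m^2 - 6*m + 2*sqrt(2)*m - 3*sqrt(2)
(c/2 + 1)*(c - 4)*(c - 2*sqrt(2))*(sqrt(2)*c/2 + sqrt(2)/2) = sqrt(2)*c^4/4 - c^3 - sqrt(2)*c^3/4 - 5*sqrt(2)*c^2/2 + c^2 - 2*sqrt(2)*c + 10*c + 8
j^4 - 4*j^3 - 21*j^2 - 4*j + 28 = (j - 7)*(j - 1)*(j + 2)^2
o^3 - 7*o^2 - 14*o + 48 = (o - 8)*(o - 2)*(o + 3)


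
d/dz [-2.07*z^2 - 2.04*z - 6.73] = -4.14*z - 2.04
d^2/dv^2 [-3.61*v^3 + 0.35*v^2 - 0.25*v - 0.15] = 0.7 - 21.66*v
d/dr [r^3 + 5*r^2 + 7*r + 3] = 3*r^2 + 10*r + 7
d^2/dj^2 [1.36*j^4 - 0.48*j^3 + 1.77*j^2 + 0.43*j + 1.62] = 16.32*j^2 - 2.88*j + 3.54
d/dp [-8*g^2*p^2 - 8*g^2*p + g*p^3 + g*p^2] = g*(-16*g*p - 8*g + 3*p^2 + 2*p)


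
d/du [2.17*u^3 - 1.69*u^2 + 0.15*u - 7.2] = 6.51*u^2 - 3.38*u + 0.15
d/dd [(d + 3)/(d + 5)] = 2/(d + 5)^2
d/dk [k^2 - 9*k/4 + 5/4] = 2*k - 9/4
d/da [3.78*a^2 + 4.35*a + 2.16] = 7.56*a + 4.35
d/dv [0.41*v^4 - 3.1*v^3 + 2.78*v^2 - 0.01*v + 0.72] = 1.64*v^3 - 9.3*v^2 + 5.56*v - 0.01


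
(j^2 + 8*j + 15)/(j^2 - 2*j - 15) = (j + 5)/(j - 5)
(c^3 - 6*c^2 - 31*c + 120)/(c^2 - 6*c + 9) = (c^2 - 3*c - 40)/(c - 3)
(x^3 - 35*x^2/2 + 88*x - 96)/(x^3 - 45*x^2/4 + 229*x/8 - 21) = 4*(x - 8)/(4*x - 7)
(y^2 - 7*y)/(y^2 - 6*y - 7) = y/(y + 1)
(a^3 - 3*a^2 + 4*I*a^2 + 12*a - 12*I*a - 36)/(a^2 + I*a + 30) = (a^2 - a*(3 + 2*I) + 6*I)/(a - 5*I)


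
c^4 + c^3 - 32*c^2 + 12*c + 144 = (c - 4)*(c - 3)*(c + 2)*(c + 6)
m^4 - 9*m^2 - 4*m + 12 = (m - 3)*(m - 1)*(m + 2)^2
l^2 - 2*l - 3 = (l - 3)*(l + 1)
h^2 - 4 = (h - 2)*(h + 2)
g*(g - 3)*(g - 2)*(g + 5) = g^4 - 19*g^2 + 30*g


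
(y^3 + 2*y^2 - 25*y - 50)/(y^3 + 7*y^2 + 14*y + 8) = (y^2 - 25)/(y^2 + 5*y + 4)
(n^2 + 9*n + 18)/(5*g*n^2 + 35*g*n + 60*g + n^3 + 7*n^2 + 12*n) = (n + 6)/(5*g*n + 20*g + n^2 + 4*n)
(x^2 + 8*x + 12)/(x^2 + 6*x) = (x + 2)/x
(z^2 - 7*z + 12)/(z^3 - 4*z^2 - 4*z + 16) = (z - 3)/(z^2 - 4)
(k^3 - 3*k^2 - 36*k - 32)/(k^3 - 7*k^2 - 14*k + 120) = (k^2 - 7*k - 8)/(k^2 - 11*k + 30)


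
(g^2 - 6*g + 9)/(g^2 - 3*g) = (g - 3)/g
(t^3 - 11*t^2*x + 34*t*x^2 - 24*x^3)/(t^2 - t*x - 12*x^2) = (t^2 - 7*t*x + 6*x^2)/(t + 3*x)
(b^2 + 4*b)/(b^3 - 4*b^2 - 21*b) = (b + 4)/(b^2 - 4*b - 21)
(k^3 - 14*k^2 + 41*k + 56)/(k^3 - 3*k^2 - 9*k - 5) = (k^2 - 15*k + 56)/(k^2 - 4*k - 5)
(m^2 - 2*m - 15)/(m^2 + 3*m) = (m - 5)/m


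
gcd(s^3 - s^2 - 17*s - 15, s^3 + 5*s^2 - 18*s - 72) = s + 3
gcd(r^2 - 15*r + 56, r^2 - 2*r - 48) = r - 8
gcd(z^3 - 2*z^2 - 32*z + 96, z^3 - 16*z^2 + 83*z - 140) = z - 4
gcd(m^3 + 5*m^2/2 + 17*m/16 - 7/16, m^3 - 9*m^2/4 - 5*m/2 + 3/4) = m^2 + 3*m/4 - 1/4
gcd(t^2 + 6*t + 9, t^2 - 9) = t + 3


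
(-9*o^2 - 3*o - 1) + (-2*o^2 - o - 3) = -11*o^2 - 4*o - 4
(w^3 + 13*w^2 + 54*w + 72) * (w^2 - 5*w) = w^5 + 8*w^4 - 11*w^3 - 198*w^2 - 360*w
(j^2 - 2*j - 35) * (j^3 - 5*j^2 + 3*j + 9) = j^5 - 7*j^4 - 22*j^3 + 178*j^2 - 123*j - 315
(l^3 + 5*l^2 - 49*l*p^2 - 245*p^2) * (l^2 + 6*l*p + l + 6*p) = l^5 + 6*l^4*p + 6*l^4 - 49*l^3*p^2 + 36*l^3*p + 5*l^3 - 294*l^2*p^3 - 294*l^2*p^2 + 30*l^2*p - 1764*l*p^3 - 245*l*p^2 - 1470*p^3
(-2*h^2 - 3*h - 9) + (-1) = -2*h^2 - 3*h - 10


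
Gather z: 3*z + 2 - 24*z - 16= -21*z - 14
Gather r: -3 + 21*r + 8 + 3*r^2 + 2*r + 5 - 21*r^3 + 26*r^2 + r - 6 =-21*r^3 + 29*r^2 + 24*r + 4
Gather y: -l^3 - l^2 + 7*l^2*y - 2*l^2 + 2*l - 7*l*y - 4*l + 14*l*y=-l^3 - 3*l^2 - 2*l + y*(7*l^2 + 7*l)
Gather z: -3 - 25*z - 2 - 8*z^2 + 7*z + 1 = -8*z^2 - 18*z - 4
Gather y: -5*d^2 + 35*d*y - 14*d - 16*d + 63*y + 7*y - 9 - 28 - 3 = -5*d^2 - 30*d + y*(35*d + 70) - 40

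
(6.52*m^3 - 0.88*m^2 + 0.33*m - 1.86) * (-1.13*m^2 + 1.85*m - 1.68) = -7.3676*m^5 + 13.0564*m^4 - 12.9545*m^3 + 4.1907*m^2 - 3.9954*m + 3.1248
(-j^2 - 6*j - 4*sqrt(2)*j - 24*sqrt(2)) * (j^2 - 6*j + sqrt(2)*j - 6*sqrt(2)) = -j^4 - 5*sqrt(2)*j^3 + 28*j^2 + 180*sqrt(2)*j + 288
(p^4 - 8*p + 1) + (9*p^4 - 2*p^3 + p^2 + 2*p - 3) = 10*p^4 - 2*p^3 + p^2 - 6*p - 2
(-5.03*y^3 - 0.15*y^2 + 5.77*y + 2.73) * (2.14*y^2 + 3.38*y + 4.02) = -10.7642*y^5 - 17.3224*y^4 - 8.3798*y^3 + 24.7418*y^2 + 32.4228*y + 10.9746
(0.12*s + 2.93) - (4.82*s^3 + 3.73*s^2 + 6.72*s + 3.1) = -4.82*s^3 - 3.73*s^2 - 6.6*s - 0.17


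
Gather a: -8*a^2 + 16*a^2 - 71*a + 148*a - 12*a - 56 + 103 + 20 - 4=8*a^2 + 65*a + 63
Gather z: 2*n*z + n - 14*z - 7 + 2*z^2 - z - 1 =n + 2*z^2 + z*(2*n - 15) - 8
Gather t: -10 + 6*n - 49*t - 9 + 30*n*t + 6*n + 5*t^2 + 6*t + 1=12*n + 5*t^2 + t*(30*n - 43) - 18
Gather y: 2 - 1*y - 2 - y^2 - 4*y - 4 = -y^2 - 5*y - 4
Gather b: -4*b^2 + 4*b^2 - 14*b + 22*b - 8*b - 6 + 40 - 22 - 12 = 0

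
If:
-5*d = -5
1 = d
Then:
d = 1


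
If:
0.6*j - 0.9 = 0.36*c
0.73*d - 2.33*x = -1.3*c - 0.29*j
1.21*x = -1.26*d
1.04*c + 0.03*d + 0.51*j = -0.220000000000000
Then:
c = -0.74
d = 0.21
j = 1.06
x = -0.21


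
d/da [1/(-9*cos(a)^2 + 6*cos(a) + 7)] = 6*(1 - 3*cos(a))*sin(a)/(-9*cos(a)^2 + 6*cos(a) + 7)^2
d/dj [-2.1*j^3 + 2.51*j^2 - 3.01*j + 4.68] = -6.3*j^2 + 5.02*j - 3.01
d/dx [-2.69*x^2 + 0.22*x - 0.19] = 0.22 - 5.38*x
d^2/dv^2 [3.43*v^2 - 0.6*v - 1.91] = 6.86000000000000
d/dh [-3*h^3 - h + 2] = -9*h^2 - 1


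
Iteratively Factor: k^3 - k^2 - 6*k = (k)*(k^2 - k - 6) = k*(k + 2)*(k - 3)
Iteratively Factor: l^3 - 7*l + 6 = (l - 2)*(l^2 + 2*l - 3) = (l - 2)*(l - 1)*(l + 3)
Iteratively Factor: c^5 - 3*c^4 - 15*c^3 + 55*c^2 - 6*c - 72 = (c - 2)*(c^4 - c^3 - 17*c^2 + 21*c + 36) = (c - 3)*(c - 2)*(c^3 + 2*c^2 - 11*c - 12) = (c - 3)*(c - 2)*(c + 4)*(c^2 - 2*c - 3) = (c - 3)*(c - 2)*(c + 1)*(c + 4)*(c - 3)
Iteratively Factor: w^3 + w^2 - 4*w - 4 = (w - 2)*(w^2 + 3*w + 2) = (w - 2)*(w + 1)*(w + 2)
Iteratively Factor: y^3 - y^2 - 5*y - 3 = (y - 3)*(y^2 + 2*y + 1) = (y - 3)*(y + 1)*(y + 1)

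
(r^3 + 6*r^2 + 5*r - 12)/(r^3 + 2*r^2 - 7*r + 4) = (r + 3)/(r - 1)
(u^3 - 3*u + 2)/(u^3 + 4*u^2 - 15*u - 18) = (u^3 - 3*u + 2)/(u^3 + 4*u^2 - 15*u - 18)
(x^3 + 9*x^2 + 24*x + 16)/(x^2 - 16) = (x^2 + 5*x + 4)/(x - 4)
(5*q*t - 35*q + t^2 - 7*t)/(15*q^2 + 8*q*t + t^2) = (t - 7)/(3*q + t)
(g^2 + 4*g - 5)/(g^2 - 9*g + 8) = (g + 5)/(g - 8)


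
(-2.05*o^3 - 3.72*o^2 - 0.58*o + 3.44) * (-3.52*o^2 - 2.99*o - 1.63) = 7.216*o^5 + 19.2239*o^4 + 16.5059*o^3 - 4.311*o^2 - 9.3402*o - 5.6072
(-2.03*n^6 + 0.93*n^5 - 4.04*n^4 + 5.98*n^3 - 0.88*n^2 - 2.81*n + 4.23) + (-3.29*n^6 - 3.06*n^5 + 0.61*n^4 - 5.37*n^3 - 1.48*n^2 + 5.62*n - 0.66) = -5.32*n^6 - 2.13*n^5 - 3.43*n^4 + 0.61*n^3 - 2.36*n^2 + 2.81*n + 3.57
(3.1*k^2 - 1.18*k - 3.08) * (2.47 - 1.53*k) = -4.743*k^3 + 9.4624*k^2 + 1.7978*k - 7.6076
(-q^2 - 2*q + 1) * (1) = -q^2 - 2*q + 1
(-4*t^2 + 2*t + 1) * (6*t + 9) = -24*t^3 - 24*t^2 + 24*t + 9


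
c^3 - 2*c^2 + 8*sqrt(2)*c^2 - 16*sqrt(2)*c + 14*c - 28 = (c - 2)*(c + sqrt(2))*(c + 7*sqrt(2))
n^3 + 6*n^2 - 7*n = n*(n - 1)*(n + 7)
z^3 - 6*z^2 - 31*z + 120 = (z - 8)*(z - 3)*(z + 5)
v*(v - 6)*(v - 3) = v^3 - 9*v^2 + 18*v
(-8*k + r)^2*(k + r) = 64*k^3 + 48*k^2*r - 15*k*r^2 + r^3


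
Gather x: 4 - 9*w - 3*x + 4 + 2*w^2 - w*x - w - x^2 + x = 2*w^2 - 10*w - x^2 + x*(-w - 2) + 8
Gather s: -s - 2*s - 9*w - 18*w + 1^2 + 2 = -3*s - 27*w + 3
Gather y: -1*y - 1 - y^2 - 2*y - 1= -y^2 - 3*y - 2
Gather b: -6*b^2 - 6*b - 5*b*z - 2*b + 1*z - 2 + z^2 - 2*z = -6*b^2 + b*(-5*z - 8) + z^2 - z - 2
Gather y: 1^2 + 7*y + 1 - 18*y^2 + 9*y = -18*y^2 + 16*y + 2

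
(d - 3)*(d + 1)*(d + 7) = d^3 + 5*d^2 - 17*d - 21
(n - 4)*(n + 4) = n^2 - 16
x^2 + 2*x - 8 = (x - 2)*(x + 4)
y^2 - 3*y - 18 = (y - 6)*(y + 3)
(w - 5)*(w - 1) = w^2 - 6*w + 5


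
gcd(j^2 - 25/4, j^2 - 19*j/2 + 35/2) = j - 5/2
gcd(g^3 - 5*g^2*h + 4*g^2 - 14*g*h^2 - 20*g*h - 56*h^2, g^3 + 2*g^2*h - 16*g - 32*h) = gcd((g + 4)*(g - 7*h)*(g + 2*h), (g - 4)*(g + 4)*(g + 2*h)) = g^2 + 2*g*h + 4*g + 8*h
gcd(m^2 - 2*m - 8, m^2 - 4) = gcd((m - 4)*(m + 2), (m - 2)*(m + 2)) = m + 2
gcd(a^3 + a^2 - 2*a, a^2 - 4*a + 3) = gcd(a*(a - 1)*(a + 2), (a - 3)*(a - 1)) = a - 1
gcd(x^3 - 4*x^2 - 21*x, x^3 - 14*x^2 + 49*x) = x^2 - 7*x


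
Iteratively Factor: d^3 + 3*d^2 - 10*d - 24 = (d + 2)*(d^2 + d - 12) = (d - 3)*(d + 2)*(d + 4)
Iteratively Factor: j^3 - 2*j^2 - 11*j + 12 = (j - 4)*(j^2 + 2*j - 3) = (j - 4)*(j - 1)*(j + 3)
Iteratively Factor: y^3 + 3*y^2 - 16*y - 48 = (y + 3)*(y^2 - 16) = (y + 3)*(y + 4)*(y - 4)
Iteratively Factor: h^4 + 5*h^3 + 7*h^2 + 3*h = (h)*(h^3 + 5*h^2 + 7*h + 3) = h*(h + 1)*(h^2 + 4*h + 3) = h*(h + 1)*(h + 3)*(h + 1)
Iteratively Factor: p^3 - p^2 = (p)*(p^2 - p) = p*(p - 1)*(p)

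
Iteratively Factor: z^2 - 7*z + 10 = (z - 2)*(z - 5)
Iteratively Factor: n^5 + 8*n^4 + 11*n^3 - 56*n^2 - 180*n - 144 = (n - 3)*(n^4 + 11*n^3 + 44*n^2 + 76*n + 48) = (n - 3)*(n + 2)*(n^3 + 9*n^2 + 26*n + 24) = (n - 3)*(n + 2)^2*(n^2 + 7*n + 12) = (n - 3)*(n + 2)^2*(n + 4)*(n + 3)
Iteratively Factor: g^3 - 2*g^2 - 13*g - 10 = (g + 1)*(g^2 - 3*g - 10) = (g + 1)*(g + 2)*(g - 5)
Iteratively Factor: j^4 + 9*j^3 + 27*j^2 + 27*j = (j + 3)*(j^3 + 6*j^2 + 9*j) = (j + 3)^2*(j^2 + 3*j) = (j + 3)^3*(j)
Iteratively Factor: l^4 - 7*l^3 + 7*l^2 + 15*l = (l + 1)*(l^3 - 8*l^2 + 15*l) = (l - 5)*(l + 1)*(l^2 - 3*l) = l*(l - 5)*(l + 1)*(l - 3)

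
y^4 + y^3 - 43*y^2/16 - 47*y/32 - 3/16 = (y - 3/2)*(y + 1/4)^2*(y + 2)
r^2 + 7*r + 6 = (r + 1)*(r + 6)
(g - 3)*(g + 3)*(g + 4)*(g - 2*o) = g^4 - 2*g^3*o + 4*g^3 - 8*g^2*o - 9*g^2 + 18*g*o - 36*g + 72*o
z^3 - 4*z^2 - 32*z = z*(z - 8)*(z + 4)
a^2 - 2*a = a*(a - 2)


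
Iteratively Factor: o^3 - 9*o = (o)*(o^2 - 9) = o*(o + 3)*(o - 3)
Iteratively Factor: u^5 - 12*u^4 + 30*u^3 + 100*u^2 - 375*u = (u - 5)*(u^4 - 7*u^3 - 5*u^2 + 75*u) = (u - 5)*(u + 3)*(u^3 - 10*u^2 + 25*u) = (u - 5)^2*(u + 3)*(u^2 - 5*u) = u*(u - 5)^2*(u + 3)*(u - 5)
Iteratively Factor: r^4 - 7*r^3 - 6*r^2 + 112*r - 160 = (r - 5)*(r^3 - 2*r^2 - 16*r + 32) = (r - 5)*(r - 4)*(r^2 + 2*r - 8) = (r - 5)*(r - 4)*(r - 2)*(r + 4)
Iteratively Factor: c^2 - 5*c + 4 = (c - 1)*(c - 4)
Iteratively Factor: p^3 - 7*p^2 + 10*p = (p)*(p^2 - 7*p + 10) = p*(p - 2)*(p - 5)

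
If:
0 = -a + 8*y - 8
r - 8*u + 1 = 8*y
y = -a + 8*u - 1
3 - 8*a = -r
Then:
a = 96/47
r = 627/47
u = 101/188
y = 59/47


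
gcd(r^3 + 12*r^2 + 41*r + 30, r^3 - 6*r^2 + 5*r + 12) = r + 1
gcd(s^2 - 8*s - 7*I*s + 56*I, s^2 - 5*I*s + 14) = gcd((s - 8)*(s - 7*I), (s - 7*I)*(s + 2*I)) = s - 7*I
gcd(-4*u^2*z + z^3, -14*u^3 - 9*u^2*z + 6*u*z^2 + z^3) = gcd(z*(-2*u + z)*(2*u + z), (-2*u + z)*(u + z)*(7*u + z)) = -2*u + z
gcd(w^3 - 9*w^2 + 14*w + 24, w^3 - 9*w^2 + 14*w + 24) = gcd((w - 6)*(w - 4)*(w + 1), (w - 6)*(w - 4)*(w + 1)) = w^3 - 9*w^2 + 14*w + 24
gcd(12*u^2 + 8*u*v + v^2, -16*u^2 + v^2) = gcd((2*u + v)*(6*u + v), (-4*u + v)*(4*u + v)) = 1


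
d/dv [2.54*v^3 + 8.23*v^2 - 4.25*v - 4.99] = 7.62*v^2 + 16.46*v - 4.25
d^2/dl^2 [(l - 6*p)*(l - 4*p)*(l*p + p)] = 2*p*(3*l - 10*p + 1)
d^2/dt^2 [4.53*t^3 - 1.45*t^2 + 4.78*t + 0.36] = 27.18*t - 2.9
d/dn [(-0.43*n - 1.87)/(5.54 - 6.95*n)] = (85.197998 - 106.881965*n)/(6.95*n - 5.54)^3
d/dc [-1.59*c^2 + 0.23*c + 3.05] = 0.23 - 3.18*c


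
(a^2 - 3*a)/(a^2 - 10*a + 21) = a/(a - 7)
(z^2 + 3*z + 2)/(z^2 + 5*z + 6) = (z + 1)/(z + 3)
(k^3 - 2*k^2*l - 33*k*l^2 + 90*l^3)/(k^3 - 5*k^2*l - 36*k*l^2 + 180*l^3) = (k - 3*l)/(k - 6*l)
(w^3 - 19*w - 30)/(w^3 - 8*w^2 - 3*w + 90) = (w + 2)/(w - 6)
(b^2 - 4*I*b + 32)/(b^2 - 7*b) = (b^2 - 4*I*b + 32)/(b*(b - 7))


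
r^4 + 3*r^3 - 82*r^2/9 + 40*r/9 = r*(r - 4/3)*(r - 2/3)*(r + 5)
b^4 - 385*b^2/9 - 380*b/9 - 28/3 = (b - 7)*(b + 1/3)*(b + 2/3)*(b + 6)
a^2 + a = a*(a + 1)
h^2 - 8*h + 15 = (h - 5)*(h - 3)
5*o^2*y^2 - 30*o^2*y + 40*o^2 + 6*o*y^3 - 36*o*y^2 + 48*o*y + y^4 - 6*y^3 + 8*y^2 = (o + y)*(5*o + y)*(y - 4)*(y - 2)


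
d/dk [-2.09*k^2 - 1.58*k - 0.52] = -4.18*k - 1.58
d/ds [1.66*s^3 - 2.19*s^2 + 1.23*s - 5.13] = 4.98*s^2 - 4.38*s + 1.23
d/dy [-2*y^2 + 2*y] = 2 - 4*y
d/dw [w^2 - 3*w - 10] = 2*w - 3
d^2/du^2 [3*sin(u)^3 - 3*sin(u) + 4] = -27*sin(u)^3 + 21*sin(u)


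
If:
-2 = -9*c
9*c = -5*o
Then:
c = 2/9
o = -2/5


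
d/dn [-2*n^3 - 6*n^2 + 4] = 6*n*(-n - 2)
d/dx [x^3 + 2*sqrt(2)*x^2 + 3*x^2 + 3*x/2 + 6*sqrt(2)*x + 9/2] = 3*x^2 + 4*sqrt(2)*x + 6*x + 3/2 + 6*sqrt(2)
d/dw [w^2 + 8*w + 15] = 2*w + 8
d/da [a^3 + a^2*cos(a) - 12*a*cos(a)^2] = -a^2*sin(a) + 3*a^2 + 12*a*sin(2*a) + 2*a*cos(a) - 12*cos(a)^2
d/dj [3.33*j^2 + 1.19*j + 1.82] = 6.66*j + 1.19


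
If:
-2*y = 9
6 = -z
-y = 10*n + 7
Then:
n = -1/4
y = -9/2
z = -6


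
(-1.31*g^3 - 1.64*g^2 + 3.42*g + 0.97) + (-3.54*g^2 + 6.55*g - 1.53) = -1.31*g^3 - 5.18*g^2 + 9.97*g - 0.56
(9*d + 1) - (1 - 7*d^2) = 7*d^2 + 9*d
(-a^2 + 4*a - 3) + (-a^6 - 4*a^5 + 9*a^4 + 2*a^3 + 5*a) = -a^6 - 4*a^5 + 9*a^4 + 2*a^3 - a^2 + 9*a - 3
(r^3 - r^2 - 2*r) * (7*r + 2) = 7*r^4 - 5*r^3 - 16*r^2 - 4*r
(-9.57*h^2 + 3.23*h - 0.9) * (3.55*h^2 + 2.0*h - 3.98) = -33.9735*h^4 - 7.6735*h^3 + 41.3536*h^2 - 14.6554*h + 3.582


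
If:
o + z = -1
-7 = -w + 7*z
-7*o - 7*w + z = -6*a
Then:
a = 41*z/6 + 7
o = -z - 1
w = 7*z + 7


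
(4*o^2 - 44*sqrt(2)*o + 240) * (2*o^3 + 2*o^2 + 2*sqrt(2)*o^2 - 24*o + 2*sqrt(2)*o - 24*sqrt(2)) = 8*o^5 - 80*sqrt(2)*o^4 + 8*o^4 - 80*sqrt(2)*o^3 + 208*o^3 + 304*o^2 + 1440*sqrt(2)*o^2 - 3648*o + 480*sqrt(2)*o - 5760*sqrt(2)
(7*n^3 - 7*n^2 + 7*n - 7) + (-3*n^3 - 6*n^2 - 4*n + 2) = 4*n^3 - 13*n^2 + 3*n - 5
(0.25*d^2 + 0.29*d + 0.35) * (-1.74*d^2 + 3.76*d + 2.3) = -0.435*d^4 + 0.4354*d^3 + 1.0564*d^2 + 1.983*d + 0.805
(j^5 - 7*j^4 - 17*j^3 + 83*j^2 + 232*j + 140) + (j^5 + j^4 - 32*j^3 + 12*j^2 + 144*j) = 2*j^5 - 6*j^4 - 49*j^3 + 95*j^2 + 376*j + 140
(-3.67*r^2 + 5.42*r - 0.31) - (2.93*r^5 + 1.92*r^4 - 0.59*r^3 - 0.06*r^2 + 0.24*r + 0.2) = -2.93*r^5 - 1.92*r^4 + 0.59*r^3 - 3.61*r^2 + 5.18*r - 0.51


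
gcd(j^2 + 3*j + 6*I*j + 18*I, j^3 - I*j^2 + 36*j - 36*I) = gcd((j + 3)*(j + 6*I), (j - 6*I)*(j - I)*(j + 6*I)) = j + 6*I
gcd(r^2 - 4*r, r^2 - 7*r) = r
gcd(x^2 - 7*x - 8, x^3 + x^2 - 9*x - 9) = x + 1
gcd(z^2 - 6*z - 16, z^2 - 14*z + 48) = z - 8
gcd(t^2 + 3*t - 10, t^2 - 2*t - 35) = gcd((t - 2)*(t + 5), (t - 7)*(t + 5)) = t + 5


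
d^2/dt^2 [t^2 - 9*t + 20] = 2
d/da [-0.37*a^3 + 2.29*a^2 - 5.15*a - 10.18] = -1.11*a^2 + 4.58*a - 5.15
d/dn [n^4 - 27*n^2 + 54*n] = 4*n^3 - 54*n + 54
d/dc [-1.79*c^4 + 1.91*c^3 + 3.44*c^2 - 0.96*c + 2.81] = -7.16*c^3 + 5.73*c^2 + 6.88*c - 0.96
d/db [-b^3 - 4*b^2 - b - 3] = -3*b^2 - 8*b - 1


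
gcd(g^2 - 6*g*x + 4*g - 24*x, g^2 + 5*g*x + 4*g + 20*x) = g + 4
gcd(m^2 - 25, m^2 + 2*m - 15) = m + 5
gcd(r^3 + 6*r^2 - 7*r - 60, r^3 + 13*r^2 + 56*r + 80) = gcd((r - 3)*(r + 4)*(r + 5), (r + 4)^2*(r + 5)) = r^2 + 9*r + 20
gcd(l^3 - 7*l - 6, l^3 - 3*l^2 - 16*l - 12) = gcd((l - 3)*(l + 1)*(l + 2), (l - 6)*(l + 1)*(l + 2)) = l^2 + 3*l + 2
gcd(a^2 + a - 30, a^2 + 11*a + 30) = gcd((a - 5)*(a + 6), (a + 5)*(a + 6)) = a + 6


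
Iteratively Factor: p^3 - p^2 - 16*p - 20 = (p + 2)*(p^2 - 3*p - 10) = (p - 5)*(p + 2)*(p + 2)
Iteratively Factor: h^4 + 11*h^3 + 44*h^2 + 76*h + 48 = (h + 4)*(h^3 + 7*h^2 + 16*h + 12) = (h + 2)*(h + 4)*(h^2 + 5*h + 6) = (h + 2)^2*(h + 4)*(h + 3)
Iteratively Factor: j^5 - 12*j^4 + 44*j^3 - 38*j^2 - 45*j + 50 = (j - 1)*(j^4 - 11*j^3 + 33*j^2 - 5*j - 50) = (j - 2)*(j - 1)*(j^3 - 9*j^2 + 15*j + 25) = (j - 5)*(j - 2)*(j - 1)*(j^2 - 4*j - 5) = (j - 5)^2*(j - 2)*(j - 1)*(j + 1)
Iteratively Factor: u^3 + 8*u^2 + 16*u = (u + 4)*(u^2 + 4*u) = u*(u + 4)*(u + 4)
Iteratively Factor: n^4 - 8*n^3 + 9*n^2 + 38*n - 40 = (n - 1)*(n^3 - 7*n^2 + 2*n + 40) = (n - 1)*(n + 2)*(n^2 - 9*n + 20) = (n - 5)*(n - 1)*(n + 2)*(n - 4)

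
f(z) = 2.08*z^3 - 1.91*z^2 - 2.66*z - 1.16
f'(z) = 6.24*z^2 - 3.82*z - 2.66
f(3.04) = 31.54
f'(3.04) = 43.39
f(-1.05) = -2.88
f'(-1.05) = 8.23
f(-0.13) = -0.85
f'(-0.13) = -2.06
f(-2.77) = -52.66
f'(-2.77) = 55.80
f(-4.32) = -193.01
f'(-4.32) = 130.30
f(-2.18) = -25.99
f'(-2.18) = 35.32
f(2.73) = 19.66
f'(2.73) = 33.42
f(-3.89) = -142.15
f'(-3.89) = 106.62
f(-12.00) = -3838.52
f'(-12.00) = 941.74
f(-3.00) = -66.53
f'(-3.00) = 64.96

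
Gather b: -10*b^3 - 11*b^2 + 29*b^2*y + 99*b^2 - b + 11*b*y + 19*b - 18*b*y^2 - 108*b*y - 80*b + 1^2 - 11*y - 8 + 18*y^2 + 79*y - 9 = -10*b^3 + b^2*(29*y + 88) + b*(-18*y^2 - 97*y - 62) + 18*y^2 + 68*y - 16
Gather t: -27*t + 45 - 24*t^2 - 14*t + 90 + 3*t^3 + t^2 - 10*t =3*t^3 - 23*t^2 - 51*t + 135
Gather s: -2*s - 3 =-2*s - 3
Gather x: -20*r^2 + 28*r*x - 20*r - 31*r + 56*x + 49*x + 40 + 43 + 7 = -20*r^2 - 51*r + x*(28*r + 105) + 90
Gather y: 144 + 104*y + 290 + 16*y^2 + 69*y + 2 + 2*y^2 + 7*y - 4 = 18*y^2 + 180*y + 432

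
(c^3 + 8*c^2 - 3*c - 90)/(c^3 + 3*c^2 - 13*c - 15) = (c + 6)/(c + 1)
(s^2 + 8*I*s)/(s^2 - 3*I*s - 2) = s*(s + 8*I)/(s^2 - 3*I*s - 2)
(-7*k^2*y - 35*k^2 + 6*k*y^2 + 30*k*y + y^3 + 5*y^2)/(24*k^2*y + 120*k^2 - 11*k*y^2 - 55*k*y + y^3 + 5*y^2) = (-7*k^2 + 6*k*y + y^2)/(24*k^2 - 11*k*y + y^2)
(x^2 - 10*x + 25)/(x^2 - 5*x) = (x - 5)/x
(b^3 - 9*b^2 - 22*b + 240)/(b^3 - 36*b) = (b^2 - 3*b - 40)/(b*(b + 6))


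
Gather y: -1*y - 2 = -y - 2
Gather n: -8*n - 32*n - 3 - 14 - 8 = -40*n - 25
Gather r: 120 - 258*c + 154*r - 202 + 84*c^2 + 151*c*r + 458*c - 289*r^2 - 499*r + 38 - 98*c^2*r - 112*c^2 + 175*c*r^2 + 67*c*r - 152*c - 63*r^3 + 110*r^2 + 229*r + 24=-28*c^2 + 48*c - 63*r^3 + r^2*(175*c - 179) + r*(-98*c^2 + 218*c - 116) - 20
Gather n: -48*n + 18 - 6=12 - 48*n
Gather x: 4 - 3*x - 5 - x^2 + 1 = -x^2 - 3*x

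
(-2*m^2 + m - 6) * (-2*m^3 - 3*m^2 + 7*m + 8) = 4*m^5 + 4*m^4 - 5*m^3 + 9*m^2 - 34*m - 48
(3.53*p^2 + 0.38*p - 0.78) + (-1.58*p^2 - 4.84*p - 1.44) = 1.95*p^2 - 4.46*p - 2.22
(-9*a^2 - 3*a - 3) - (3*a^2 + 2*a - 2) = -12*a^2 - 5*a - 1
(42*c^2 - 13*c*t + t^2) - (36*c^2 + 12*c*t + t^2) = 6*c^2 - 25*c*t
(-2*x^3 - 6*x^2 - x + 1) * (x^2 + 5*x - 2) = -2*x^5 - 16*x^4 - 27*x^3 + 8*x^2 + 7*x - 2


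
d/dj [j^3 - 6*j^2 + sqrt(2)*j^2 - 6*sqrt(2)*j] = 3*j^2 - 12*j + 2*sqrt(2)*j - 6*sqrt(2)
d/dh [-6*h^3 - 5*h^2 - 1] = 2*h*(-9*h - 5)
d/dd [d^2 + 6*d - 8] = 2*d + 6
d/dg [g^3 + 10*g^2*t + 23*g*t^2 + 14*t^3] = 3*g^2 + 20*g*t + 23*t^2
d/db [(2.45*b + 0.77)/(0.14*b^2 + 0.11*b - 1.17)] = (0.343*b^2 + 0.2695*b - (0.28*b + 0.11)*(2.45*b + 0.77) - 2.8665)/(0.14*b^2 + 0.11*b - 1.17)^2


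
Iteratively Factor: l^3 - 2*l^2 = (l)*(l^2 - 2*l) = l^2*(l - 2)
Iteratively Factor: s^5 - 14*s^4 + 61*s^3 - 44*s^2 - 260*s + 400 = (s - 2)*(s^4 - 12*s^3 + 37*s^2 + 30*s - 200) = (s - 5)*(s - 2)*(s^3 - 7*s^2 + 2*s + 40) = (s - 5)*(s - 4)*(s - 2)*(s^2 - 3*s - 10) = (s - 5)*(s - 4)*(s - 2)*(s + 2)*(s - 5)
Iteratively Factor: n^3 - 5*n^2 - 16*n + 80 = (n + 4)*(n^2 - 9*n + 20) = (n - 4)*(n + 4)*(n - 5)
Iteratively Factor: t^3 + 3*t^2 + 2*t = (t)*(t^2 + 3*t + 2) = t*(t + 1)*(t + 2)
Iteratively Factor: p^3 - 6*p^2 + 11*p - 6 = (p - 3)*(p^2 - 3*p + 2) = (p - 3)*(p - 2)*(p - 1)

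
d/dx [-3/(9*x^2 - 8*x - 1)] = 6*(9*x - 4)/(-9*x^2 + 8*x + 1)^2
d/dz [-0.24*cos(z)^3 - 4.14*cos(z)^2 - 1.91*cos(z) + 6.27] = (0.72*cos(z)^2 + 8.28*cos(z) + 1.91)*sin(z)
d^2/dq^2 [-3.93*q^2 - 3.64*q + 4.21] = -7.86000000000000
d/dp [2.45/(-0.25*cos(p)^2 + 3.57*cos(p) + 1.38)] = (8.7465 - 1.225*cos(p))*sin(p)/(-0.25*cos(p)^2 + 3.57*cos(p) + 1.38)^2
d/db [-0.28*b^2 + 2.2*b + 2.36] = 2.2 - 0.56*b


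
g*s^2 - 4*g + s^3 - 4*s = (g + s)*(s - 2)*(s + 2)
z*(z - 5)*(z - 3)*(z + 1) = z^4 - 7*z^3 + 7*z^2 + 15*z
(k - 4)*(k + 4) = k^2 - 16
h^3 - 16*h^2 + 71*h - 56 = (h - 8)*(h - 7)*(h - 1)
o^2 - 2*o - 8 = (o - 4)*(o + 2)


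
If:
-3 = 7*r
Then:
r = -3/7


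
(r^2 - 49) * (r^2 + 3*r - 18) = r^4 + 3*r^3 - 67*r^2 - 147*r + 882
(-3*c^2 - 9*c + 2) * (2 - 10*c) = 30*c^3 + 84*c^2 - 38*c + 4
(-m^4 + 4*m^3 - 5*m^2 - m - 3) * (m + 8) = -m^5 - 4*m^4 + 27*m^3 - 41*m^2 - 11*m - 24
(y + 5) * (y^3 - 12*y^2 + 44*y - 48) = y^4 - 7*y^3 - 16*y^2 + 172*y - 240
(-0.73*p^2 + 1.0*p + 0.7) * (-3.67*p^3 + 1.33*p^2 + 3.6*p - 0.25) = 2.6791*p^5 - 4.6409*p^4 - 3.867*p^3 + 4.7135*p^2 + 2.27*p - 0.175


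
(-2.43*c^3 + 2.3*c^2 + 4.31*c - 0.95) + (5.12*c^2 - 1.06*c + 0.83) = -2.43*c^3 + 7.42*c^2 + 3.25*c - 0.12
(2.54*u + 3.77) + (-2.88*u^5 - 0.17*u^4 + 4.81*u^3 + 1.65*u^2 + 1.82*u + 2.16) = -2.88*u^5 - 0.17*u^4 + 4.81*u^3 + 1.65*u^2 + 4.36*u + 5.93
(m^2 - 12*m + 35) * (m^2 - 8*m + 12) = m^4 - 20*m^3 + 143*m^2 - 424*m + 420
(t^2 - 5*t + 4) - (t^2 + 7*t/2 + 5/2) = 3/2 - 17*t/2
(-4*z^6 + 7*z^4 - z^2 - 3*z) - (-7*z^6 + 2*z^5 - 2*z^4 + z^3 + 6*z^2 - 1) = 3*z^6 - 2*z^5 + 9*z^4 - z^3 - 7*z^2 - 3*z + 1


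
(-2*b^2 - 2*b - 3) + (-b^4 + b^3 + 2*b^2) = -b^4 + b^3 - 2*b - 3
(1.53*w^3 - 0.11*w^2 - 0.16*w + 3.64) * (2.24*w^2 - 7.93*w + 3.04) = 3.4272*w^5 - 12.3793*w^4 + 5.1651*w^3 + 9.088*w^2 - 29.3516*w + 11.0656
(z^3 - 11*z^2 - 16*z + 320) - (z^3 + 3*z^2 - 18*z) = -14*z^2 + 2*z + 320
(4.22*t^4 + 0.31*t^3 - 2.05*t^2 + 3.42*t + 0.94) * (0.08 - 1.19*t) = -5.0218*t^5 - 0.0313*t^4 + 2.4643*t^3 - 4.2338*t^2 - 0.845*t + 0.0752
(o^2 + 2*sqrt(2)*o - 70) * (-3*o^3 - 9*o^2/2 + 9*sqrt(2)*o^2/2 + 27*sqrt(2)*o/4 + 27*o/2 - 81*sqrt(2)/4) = -3*o^5 - 9*o^4/2 - 3*sqrt(2)*o^4/2 - 9*sqrt(2)*o^3/4 + 483*o^3/2 - 1233*sqrt(2)*o^2/4 + 342*o^2 - 1026*o - 945*sqrt(2)*o/2 + 2835*sqrt(2)/2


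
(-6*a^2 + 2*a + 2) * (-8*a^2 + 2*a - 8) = 48*a^4 - 28*a^3 + 36*a^2 - 12*a - 16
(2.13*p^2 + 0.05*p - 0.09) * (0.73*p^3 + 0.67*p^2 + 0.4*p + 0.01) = 1.5549*p^5 + 1.4636*p^4 + 0.8198*p^3 - 0.019*p^2 - 0.0355*p - 0.0009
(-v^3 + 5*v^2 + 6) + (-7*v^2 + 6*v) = -v^3 - 2*v^2 + 6*v + 6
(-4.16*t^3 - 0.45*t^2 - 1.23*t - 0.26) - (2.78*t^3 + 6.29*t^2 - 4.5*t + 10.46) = -6.94*t^3 - 6.74*t^2 + 3.27*t - 10.72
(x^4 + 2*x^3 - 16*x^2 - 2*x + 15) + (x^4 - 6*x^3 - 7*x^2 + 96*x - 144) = 2*x^4 - 4*x^3 - 23*x^2 + 94*x - 129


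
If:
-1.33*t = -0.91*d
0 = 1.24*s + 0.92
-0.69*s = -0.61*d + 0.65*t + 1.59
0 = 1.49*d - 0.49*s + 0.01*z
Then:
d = 6.52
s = -0.74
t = 4.46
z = -1008.33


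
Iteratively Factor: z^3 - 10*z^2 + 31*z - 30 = (z - 2)*(z^2 - 8*z + 15) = (z - 5)*(z - 2)*(z - 3)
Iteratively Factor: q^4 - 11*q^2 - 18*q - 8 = (q + 2)*(q^3 - 2*q^2 - 7*q - 4) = (q - 4)*(q + 2)*(q^2 + 2*q + 1) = (q - 4)*(q + 1)*(q + 2)*(q + 1)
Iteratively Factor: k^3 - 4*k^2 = (k)*(k^2 - 4*k) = k^2*(k - 4)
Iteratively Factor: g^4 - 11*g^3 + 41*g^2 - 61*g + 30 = (g - 5)*(g^3 - 6*g^2 + 11*g - 6) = (g - 5)*(g - 1)*(g^2 - 5*g + 6) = (g - 5)*(g - 2)*(g - 1)*(g - 3)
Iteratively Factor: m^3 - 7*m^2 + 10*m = (m - 5)*(m^2 - 2*m) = (m - 5)*(m - 2)*(m)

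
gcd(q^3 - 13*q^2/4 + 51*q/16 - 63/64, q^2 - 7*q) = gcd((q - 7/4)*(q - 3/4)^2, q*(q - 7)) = 1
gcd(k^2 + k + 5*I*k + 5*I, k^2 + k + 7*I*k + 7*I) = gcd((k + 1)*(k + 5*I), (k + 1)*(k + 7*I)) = k + 1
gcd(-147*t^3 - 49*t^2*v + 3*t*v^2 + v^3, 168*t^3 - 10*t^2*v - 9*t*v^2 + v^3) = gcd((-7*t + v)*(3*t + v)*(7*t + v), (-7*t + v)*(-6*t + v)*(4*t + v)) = 7*t - v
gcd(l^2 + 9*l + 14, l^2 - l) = 1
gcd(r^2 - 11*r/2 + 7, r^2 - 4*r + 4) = r - 2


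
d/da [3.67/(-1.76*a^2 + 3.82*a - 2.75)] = (12.9184*a - 14.0194)/(1.76*a^2 - 3.82*a + 2.75)^2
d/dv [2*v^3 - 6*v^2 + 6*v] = 6*v^2 - 12*v + 6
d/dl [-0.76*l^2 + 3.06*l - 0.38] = 3.06 - 1.52*l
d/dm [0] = 0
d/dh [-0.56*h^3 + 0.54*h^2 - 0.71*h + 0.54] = -1.68*h^2 + 1.08*h - 0.71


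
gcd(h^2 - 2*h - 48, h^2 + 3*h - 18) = h + 6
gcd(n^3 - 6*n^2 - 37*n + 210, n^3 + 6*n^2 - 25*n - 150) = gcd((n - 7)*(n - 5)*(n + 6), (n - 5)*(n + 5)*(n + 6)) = n^2 + n - 30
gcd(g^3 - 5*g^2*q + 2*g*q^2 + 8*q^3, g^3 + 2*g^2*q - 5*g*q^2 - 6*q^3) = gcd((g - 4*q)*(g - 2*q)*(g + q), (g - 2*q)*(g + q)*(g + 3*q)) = -g^2 + g*q + 2*q^2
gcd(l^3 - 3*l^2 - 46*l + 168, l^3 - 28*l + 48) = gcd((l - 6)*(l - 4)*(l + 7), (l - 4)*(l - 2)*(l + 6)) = l - 4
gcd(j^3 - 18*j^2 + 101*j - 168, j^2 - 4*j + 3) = j - 3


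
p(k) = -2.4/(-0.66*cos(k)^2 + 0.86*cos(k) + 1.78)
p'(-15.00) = 5.23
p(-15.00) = -3.22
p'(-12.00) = 0.08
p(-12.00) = -1.18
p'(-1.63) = 0.75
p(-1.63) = -1.39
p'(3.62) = 9.11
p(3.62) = -4.83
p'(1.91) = -1.46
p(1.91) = -1.69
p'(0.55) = 0.08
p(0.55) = -1.18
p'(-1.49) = 0.53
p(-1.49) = -1.30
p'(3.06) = -5.96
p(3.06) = -8.98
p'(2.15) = -2.57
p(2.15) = -2.16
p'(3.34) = 11.14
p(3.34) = -7.93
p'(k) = -2.4*(-1.32*sin(k)*cos(k) + 0.86*sin(k))/(-0.66*cos(k)^2 + 0.86*cos(k) + 1.78)^2 = (3.168*cos(k) - 2.064)*sin(k)/(-0.66*cos(k)^2 + 0.86*cos(k) + 1.78)^2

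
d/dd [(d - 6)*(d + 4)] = 2*d - 2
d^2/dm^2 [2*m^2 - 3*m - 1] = 4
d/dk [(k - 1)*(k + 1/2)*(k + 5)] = 3*k^2 + 9*k - 3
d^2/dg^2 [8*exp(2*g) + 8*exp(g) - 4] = (32*exp(g) + 8)*exp(g)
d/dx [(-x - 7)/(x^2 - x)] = (x^2 + 14*x - 7)/(x^2*(x^2 - 2*x + 1))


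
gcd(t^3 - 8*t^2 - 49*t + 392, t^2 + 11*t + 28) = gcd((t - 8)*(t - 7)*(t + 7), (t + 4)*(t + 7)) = t + 7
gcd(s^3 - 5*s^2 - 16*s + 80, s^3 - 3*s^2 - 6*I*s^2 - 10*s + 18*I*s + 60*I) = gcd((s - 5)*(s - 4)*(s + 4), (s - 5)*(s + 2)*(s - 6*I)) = s - 5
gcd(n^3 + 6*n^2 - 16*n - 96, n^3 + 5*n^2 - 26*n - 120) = n^2 + 10*n + 24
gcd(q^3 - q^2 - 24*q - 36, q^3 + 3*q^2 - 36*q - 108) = q^2 - 3*q - 18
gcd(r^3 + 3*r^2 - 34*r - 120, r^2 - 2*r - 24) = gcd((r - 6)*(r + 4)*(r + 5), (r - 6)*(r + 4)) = r^2 - 2*r - 24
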